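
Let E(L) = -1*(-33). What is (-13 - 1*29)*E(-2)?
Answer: -1386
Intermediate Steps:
E(L) = 33
(-13 - 1*29)*E(-2) = (-13 - 1*29)*33 = (-13 - 29)*33 = -42*33 = -1386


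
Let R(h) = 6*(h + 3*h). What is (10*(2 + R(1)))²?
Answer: 67600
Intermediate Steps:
R(h) = 24*h (R(h) = 6*(4*h) = 24*h)
(10*(2 + R(1)))² = (10*(2 + 24*1))² = (10*(2 + 24))² = (10*26)² = 260² = 67600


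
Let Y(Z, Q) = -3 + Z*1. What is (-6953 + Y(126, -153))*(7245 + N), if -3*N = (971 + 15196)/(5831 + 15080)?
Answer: -1034709524980/20911 ≈ -4.9482e+7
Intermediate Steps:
Y(Z, Q) = -3 + Z
N = -5389/20911 (N = -(971 + 15196)/(3*(5831 + 15080)) = -5389/20911 ≈ -0.25771)
(-6953 + Y(126, -153))*(7245 + N) = (-6953 + (-3 + 126))*(7245 - 5389/20911) = (-6953 + 123)*(151494806/20911) = -6830*151494806/20911 = -1034709524980/20911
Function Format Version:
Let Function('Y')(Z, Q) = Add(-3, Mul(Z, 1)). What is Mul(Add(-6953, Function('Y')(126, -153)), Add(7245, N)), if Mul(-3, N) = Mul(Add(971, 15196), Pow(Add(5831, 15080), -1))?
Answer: Rational(-1034709524980, 20911) ≈ -4.9482e+7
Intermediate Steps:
Function('Y')(Z, Q) = Add(-3, Z)
N = Rational(-5389, 20911) (N = Mul(Rational(-1, 3), Mul(Add(971, 15196), Pow(Add(5831, 15080), -1))) = Mul(Rational(-1, 3), Mul(16167, Pow(20911, -1))) = Mul(Rational(-1, 3), Mul(16167, Rational(1, 20911))) = Mul(Rational(-1, 3), Rational(16167, 20911)) = Rational(-5389, 20911) ≈ -0.25771)
Mul(Add(-6953, Function('Y')(126, -153)), Add(7245, N)) = Mul(Add(-6953, Add(-3, 126)), Add(7245, Rational(-5389, 20911))) = Mul(Add(-6953, 123), Rational(151494806, 20911)) = Mul(-6830, Rational(151494806, 20911)) = Rational(-1034709524980, 20911)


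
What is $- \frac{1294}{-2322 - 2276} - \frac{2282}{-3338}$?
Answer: $\frac{3703002}{3837031} \approx 0.96507$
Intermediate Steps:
$- \frac{1294}{-2322 - 2276} - \frac{2282}{-3338} = - \frac{1294}{-4598} - - \frac{1141}{1669} = \left(-1294\right) \left(- \frac{1}{4598}\right) + \frac{1141}{1669} = \frac{647}{2299} + \frac{1141}{1669} = \frac{3703002}{3837031}$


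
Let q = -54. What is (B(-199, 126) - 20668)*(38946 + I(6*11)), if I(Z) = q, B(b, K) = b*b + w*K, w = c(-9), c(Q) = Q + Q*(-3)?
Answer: 824549292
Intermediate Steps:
c(Q) = -2*Q (c(Q) = Q - 3*Q = -2*Q)
w = 18 (w = -2*(-9) = 18)
B(b, K) = b**2 + 18*K (B(b, K) = b*b + 18*K = b**2 + 18*K)
I(Z) = -54
(B(-199, 126) - 20668)*(38946 + I(6*11)) = (((-199)**2 + 18*126) - 20668)*(38946 - 54) = ((39601 + 2268) - 20668)*38892 = (41869 - 20668)*38892 = 21201*38892 = 824549292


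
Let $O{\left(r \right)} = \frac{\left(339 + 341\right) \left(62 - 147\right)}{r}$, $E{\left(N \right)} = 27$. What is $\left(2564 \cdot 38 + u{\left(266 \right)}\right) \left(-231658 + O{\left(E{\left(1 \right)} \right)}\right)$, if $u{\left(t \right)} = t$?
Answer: $- \frac{205575024356}{9} \approx -2.2842 \cdot 10^{10}$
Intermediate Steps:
$O{\left(r \right)} = - \frac{57800}{r}$ ($O{\left(r \right)} = \frac{680 \left(-85\right)}{r} = - \frac{57800}{r}$)
$\left(2564 \cdot 38 + u{\left(266 \right)}\right) \left(-231658 + O{\left(E{\left(1 \right)} \right)}\right) = \left(2564 \cdot 38 + 266\right) \left(-231658 - \frac{57800}{27}\right) = \left(97432 + 266\right) \left(-231658 - \frac{57800}{27}\right) = 97698 \left(-231658 - \frac{57800}{27}\right) = 97698 \left(- \frac{6312566}{27}\right) = - \frac{205575024356}{9}$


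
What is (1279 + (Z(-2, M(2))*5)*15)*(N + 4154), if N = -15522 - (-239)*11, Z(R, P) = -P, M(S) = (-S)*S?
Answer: -13798881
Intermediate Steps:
M(S) = -S**2
N = -12893 (N = -15522 - 1*(-2629) = -15522 + 2629 = -12893)
(1279 + (Z(-2, M(2))*5)*15)*(N + 4154) = (1279 + (-(-1)*2**2*5)*15)*(-12893 + 4154) = (1279 + (-(-1)*4*5)*15)*(-8739) = (1279 + (-1*(-4)*5)*15)*(-8739) = (1279 + (4*5)*15)*(-8739) = (1279 + 20*15)*(-8739) = (1279 + 300)*(-8739) = 1579*(-8739) = -13798881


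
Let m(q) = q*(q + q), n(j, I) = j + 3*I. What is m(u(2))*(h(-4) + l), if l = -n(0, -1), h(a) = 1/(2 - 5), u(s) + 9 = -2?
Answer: 1936/3 ≈ 645.33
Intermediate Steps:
u(s) = -11 (u(s) = -9 - 2 = -11)
m(q) = 2*q**2 (m(q) = q*(2*q) = 2*q**2)
h(a) = -1/3 (h(a) = 1/(-3) = -1/3)
l = 3 (l = -(0 + 3*(-1)) = -(0 - 3) = -1*(-3) = 3)
m(u(2))*(h(-4) + l) = (2*(-11)**2)*(-1/3 + 3) = (2*121)*(8/3) = 242*(8/3) = 1936/3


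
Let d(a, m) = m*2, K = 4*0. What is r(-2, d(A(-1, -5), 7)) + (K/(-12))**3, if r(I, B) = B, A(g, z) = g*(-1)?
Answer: 14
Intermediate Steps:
A(g, z) = -g
K = 0
d(a, m) = 2*m
r(-2, d(A(-1, -5), 7)) + (K/(-12))**3 = 2*7 + (0/(-12))**3 = 14 + (0*(-1/12))**3 = 14 + 0**3 = 14 + 0 = 14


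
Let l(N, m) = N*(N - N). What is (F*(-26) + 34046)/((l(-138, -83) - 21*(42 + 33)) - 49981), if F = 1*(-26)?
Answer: -17361/25778 ≈ -0.67348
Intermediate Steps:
F = -26
l(N, m) = 0 (l(N, m) = N*0 = 0)
(F*(-26) + 34046)/((l(-138, -83) - 21*(42 + 33)) - 49981) = (-26*(-26) + 34046)/((0 - 21*(42 + 33)) - 49981) = (676 + 34046)/((0 - 21*75) - 49981) = 34722/((0 - 1*1575) - 49981) = 34722/((0 - 1575) - 49981) = 34722/(-1575 - 49981) = 34722/(-51556) = 34722*(-1/51556) = -17361/25778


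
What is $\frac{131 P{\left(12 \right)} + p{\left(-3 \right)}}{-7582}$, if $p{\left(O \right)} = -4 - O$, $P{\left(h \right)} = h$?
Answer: $- \frac{1571}{7582} \approx -0.2072$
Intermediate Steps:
$\frac{131 P{\left(12 \right)} + p{\left(-3 \right)}}{-7582} = \frac{131 \cdot 12 - 1}{-7582} = \left(1572 + \left(-4 + 3\right)\right) \left(- \frac{1}{7582}\right) = \left(1572 - 1\right) \left(- \frac{1}{7582}\right) = 1571 \left(- \frac{1}{7582}\right) = - \frac{1571}{7582}$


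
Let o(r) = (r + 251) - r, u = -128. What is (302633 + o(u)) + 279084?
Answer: 581968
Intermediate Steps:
o(r) = 251 (o(r) = (251 + r) - r = 251)
(302633 + o(u)) + 279084 = (302633 + 251) + 279084 = 302884 + 279084 = 581968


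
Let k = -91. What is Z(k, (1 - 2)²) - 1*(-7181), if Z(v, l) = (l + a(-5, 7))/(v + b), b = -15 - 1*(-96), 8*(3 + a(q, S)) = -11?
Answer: 574507/80 ≈ 7181.3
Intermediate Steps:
a(q, S) = -35/8 (a(q, S) = -3 + (⅛)*(-11) = -3 - 11/8 = -35/8)
b = 81 (b = -15 + 96 = 81)
Z(v, l) = (-35/8 + l)/(81 + v) (Z(v, l) = (l - 35/8)/(v + 81) = (-35/8 + l)/(81 + v))
Z(k, (1 - 2)²) - 1*(-7181) = (-35/8 + (1 - 2)²)/(81 - 91) - 1*(-7181) = (-35/8 + (-1)²)/(-10) + 7181 = -(-35/8 + 1)/10 + 7181 = -⅒*(-27/8) + 7181 = 27/80 + 7181 = 574507/80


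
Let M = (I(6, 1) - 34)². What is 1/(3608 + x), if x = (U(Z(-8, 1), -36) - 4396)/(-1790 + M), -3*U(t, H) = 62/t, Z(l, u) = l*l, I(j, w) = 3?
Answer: 79584/287561119 ≈ 0.00027676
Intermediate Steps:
Z(l, u) = l²
U(t, H) = -62/(3*t)
M = 961 (M = (3 - 34)² = (-31)² = 961)
x = 422047/79584 (x = (-62/(3*((-8)²)) - 4396)/(-1790 + 961) = (-62/3/64 - 4396)/(-829) = (-62/3*1/64 - 4396)*(-1/829) = (-31/96 - 4396)*(-1/829) = -422047/96*(-1/829) = 422047/79584 ≈ 5.3032)
1/(3608 + x) = 1/(3608 + 422047/79584) = 1/(287561119/79584) = 79584/287561119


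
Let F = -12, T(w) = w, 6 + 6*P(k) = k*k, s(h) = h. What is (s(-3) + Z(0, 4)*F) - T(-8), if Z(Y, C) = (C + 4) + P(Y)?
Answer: -79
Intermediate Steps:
P(k) = -1 + k²/6 (P(k) = -1 + (k*k)/6 = -1 + k²/6)
Z(Y, C) = 3 + C + Y²/6 (Z(Y, C) = (C + 4) + (-1 + Y²/6) = (4 + C) + (-1 + Y²/6) = 3 + C + Y²/6)
(s(-3) + Z(0, 4)*F) - T(-8) = (-3 + (3 + 4 + (⅙)*0²)*(-12)) - 1*(-8) = (-3 + (3 + 4 + (⅙)*0)*(-12)) + 8 = (-3 + (3 + 4 + 0)*(-12)) + 8 = (-3 + 7*(-12)) + 8 = (-3 - 84) + 8 = -87 + 8 = -79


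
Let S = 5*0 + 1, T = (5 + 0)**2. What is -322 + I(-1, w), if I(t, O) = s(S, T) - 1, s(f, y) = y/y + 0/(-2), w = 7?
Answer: -322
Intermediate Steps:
T = 25 (T = 5**2 = 25)
S = 1 (S = 0 + 1 = 1)
s(f, y) = 1 (s(f, y) = 1 + 0*(-1/2) = 1 + 0 = 1)
I(t, O) = 0 (I(t, O) = 1 - 1 = 0)
-322 + I(-1, w) = -322 + 0 = -322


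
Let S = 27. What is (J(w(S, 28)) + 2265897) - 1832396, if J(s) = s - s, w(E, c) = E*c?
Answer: 433501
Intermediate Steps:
J(s) = 0
(J(w(S, 28)) + 2265897) - 1832396 = (0 + 2265897) - 1832396 = 2265897 - 1832396 = 433501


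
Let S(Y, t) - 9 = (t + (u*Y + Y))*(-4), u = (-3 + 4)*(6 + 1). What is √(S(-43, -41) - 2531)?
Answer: I*√982 ≈ 31.337*I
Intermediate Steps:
u = 7 (u = 1*7 = 7)
S(Y, t) = 9 - 32*Y - 4*t (S(Y, t) = 9 + (t + (7*Y + Y))*(-4) = 9 + (t + 8*Y)*(-4) = 9 + (-32*Y - 4*t) = 9 - 32*Y - 4*t)
√(S(-43, -41) - 2531) = √((9 - 32*(-43) - 4*(-41)) - 2531) = √((9 + 1376 + 164) - 2531) = √(1549 - 2531) = √(-982) = I*√982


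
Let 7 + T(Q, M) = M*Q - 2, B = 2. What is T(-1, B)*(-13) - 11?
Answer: 132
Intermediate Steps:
T(Q, M) = -9 + M*Q (T(Q, M) = -7 + (M*Q - 2) = -7 + (-2 + M*Q) = -9 + M*Q)
T(-1, B)*(-13) - 11 = (-9 + 2*(-1))*(-13) - 11 = (-9 - 2)*(-13) - 11 = -11*(-13) - 11 = 143 - 11 = 132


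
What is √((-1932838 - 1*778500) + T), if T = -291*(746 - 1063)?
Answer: I*√2619091 ≈ 1618.4*I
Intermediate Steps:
T = 92247 (T = -291*(-317) = 92247)
√((-1932838 - 1*778500) + T) = √((-1932838 - 1*778500) + 92247) = √((-1932838 - 778500) + 92247) = √(-2711338 + 92247) = √(-2619091) = I*√2619091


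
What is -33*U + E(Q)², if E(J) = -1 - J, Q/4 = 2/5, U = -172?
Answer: 142069/25 ≈ 5682.8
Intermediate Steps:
Q = 8/5 (Q = 4*(2/5) = 4*(2*(⅕)) = 4*(⅖) = 8/5 ≈ 1.6000)
-33*U + E(Q)² = -33*(-172) + (-1 - 1*8/5)² = 5676 + (-1 - 8/5)² = 5676 + (-13/5)² = 5676 + 169/25 = 142069/25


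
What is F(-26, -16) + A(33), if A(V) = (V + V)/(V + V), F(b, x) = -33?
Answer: -32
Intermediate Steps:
A(V) = 1 (A(V) = (2*V)/((2*V)) = (2*V)*(1/(2*V)) = 1)
F(-26, -16) + A(33) = -33 + 1 = -32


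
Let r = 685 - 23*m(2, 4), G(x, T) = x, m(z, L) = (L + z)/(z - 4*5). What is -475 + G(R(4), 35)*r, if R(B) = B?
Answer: 6887/3 ≈ 2295.7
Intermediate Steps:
m(z, L) = (L + z)/(-20 + z) (m(z, L) = (L + z)/(z - 20) = (L + z)/(-20 + z))
r = 2078/3 (r = 685 - 23*(4 + 2)/(-20 + 2) = 685 - 23*6/(-18) = 685 - (-23)*6/18 = 685 - 23*(-1/3) = 685 + 23/3 = 2078/3 ≈ 692.67)
-475 + G(R(4), 35)*r = -475 + 4*(2078/3) = -475 + 8312/3 = 6887/3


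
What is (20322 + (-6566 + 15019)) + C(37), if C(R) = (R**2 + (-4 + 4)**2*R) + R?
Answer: 30181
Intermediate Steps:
C(R) = R + R**2 (C(R) = (R**2 + 0**2*R) + R = (R**2 + 0*R) + R = (R**2 + 0) + R = R**2 + R = R + R**2)
(20322 + (-6566 + 15019)) + C(37) = (20322 + (-6566 + 15019)) + 37*(1 + 37) = (20322 + 8453) + 37*38 = 28775 + 1406 = 30181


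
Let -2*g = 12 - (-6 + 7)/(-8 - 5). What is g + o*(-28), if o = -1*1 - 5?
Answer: 4211/26 ≈ 161.96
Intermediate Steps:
g = -157/26 (g = -(12 - (-6 + 7)/(-8 - 5))/2 = -(12 - 1/(-13))/2 = -(12 - (-1)/13)/2 = -(12 - 1*(-1/13))/2 = -(12 + 1/13)/2 = -½*157/13 = -157/26 ≈ -6.0385)
o = -6 (o = -1 - 5 = -6)
g + o*(-28) = -157/26 - 6*(-28) = -157/26 + 168 = 4211/26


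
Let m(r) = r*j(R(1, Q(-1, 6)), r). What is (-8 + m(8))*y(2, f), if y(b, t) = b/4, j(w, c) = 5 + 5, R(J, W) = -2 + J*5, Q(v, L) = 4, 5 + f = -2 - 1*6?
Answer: 36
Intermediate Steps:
f = -13 (f = -5 + (-2 - 1*6) = -5 + (-2 - 6) = -5 - 8 = -13)
R(J, W) = -2 + 5*J
j(w, c) = 10
y(b, t) = b/4 (y(b, t) = b*(1/4) = b/4)
m(r) = 10*r (m(r) = r*10 = 10*r)
(-8 + m(8))*y(2, f) = (-8 + 10*8)*((1/4)*2) = (-8 + 80)*(1/2) = 72*(1/2) = 36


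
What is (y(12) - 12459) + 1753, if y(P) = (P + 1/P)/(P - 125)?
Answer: -14517481/1356 ≈ -10706.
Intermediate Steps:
y(P) = (P + 1/P)/(-125 + P)
(y(12) - 12459) + 1753 = ((1 + 12**2)/(12*(-125 + 12)) - 12459) + 1753 = ((1/12)*(1 + 144)/(-113) - 12459) + 1753 = ((1/12)*(-1/113)*145 - 12459) + 1753 = (-145/1356 - 12459) + 1753 = -16894549/1356 + 1753 = -14517481/1356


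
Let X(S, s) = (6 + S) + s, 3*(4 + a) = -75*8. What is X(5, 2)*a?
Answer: -2652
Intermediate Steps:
a = -204 (a = -4 + (-75*8)/3 = -4 + (⅓)*(-600) = -4 - 200 = -204)
X(S, s) = 6 + S + s
X(5, 2)*a = (6 + 5 + 2)*(-204) = 13*(-204) = -2652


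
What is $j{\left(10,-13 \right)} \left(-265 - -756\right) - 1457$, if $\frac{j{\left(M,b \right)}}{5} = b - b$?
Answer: $-1457$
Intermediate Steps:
$j{\left(M,b \right)} = 0$ ($j{\left(M,b \right)} = 5 \left(b - b\right) = 5 \cdot 0 = 0$)
$j{\left(10,-13 \right)} \left(-265 - -756\right) - 1457 = 0 \left(-265 - -756\right) - 1457 = 0 \left(-265 + 756\right) - 1457 = 0 \cdot 491 - 1457 = 0 - 1457 = -1457$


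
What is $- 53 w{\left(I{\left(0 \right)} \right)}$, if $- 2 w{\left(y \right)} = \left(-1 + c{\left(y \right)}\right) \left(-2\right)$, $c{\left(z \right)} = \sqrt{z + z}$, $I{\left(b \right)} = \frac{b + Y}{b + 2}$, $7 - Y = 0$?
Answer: $53 - 53 \sqrt{7} \approx -87.225$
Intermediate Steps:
$Y = 7$ ($Y = 7 - 0 = 7 + 0 = 7$)
$I{\left(b \right)} = \frac{7 + b}{2 + b}$ ($I{\left(b \right)} = \frac{b + 7}{b + 2} = \frac{7 + b}{2 + b}$)
$c{\left(z \right)} = \sqrt{2} \sqrt{z}$ ($c{\left(z \right)} = \sqrt{2 z} = \sqrt{2} \sqrt{z}$)
$w{\left(y \right)} = -1 + \sqrt{2} \sqrt{y}$ ($w{\left(y \right)} = - \frac{\left(-1 + \sqrt{2} \sqrt{y}\right) \left(-2\right)}{2} = - \frac{2 - 2 \sqrt{2} \sqrt{y}}{2} = -1 + \sqrt{2} \sqrt{y}$)
$- 53 w{\left(I{\left(0 \right)} \right)} = - 53 \left(-1 + \sqrt{2} \sqrt{\frac{7 + 0}{2 + 0}}\right) = - 53 \left(-1 + \sqrt{2} \sqrt{\frac{1}{2} \cdot 7}\right) = - 53 \left(-1 + \sqrt{2} \sqrt{\frac{7}{2}}\right) = - 53 \left(-1 + \sqrt{2} \frac{\sqrt{14}}{2}\right) = - 53 \left(-1 + \sqrt{7}\right) = 53 - 53 \sqrt{7}$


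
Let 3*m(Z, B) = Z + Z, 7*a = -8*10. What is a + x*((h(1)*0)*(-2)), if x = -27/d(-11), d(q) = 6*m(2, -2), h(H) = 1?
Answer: -80/7 ≈ -11.429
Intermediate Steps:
a = -80/7 (a = (-8*10)/7 = (⅐)*(-80) = -80/7 ≈ -11.429)
m(Z, B) = 2*Z/3 (m(Z, B) = (Z + Z)/3 = (2*Z)/3 = 2*Z/3)
d(q) = 8 (d(q) = 6*((⅔)*2) = 6*(4/3) = 8)
x = -27/8 ≈ -3.3750
a + x*((h(1)*0)*(-2)) = -80/7 - 27*1*0*(-2)/8 = -80/7 - 0*(-2) = -80/7 - 27/8*0 = -80/7 + 0 = -80/7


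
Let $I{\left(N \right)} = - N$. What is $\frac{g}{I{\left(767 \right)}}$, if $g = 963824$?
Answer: $- \frac{16336}{13} \approx -1256.6$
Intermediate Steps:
$\frac{g}{I{\left(767 \right)}} = \frac{963824}{\left(-1\right) 767} = \frac{963824}{-767} = 963824 \left(- \frac{1}{767}\right) = - \frac{16336}{13}$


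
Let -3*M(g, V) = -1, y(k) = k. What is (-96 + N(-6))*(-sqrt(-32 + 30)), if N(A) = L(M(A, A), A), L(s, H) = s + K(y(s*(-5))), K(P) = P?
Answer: 292*I*sqrt(2)/3 ≈ 137.65*I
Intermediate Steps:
M(g, V) = 1/3 (M(g, V) = -1/3*(-1) = 1/3)
L(s, H) = -4*s (L(s, H) = s + s*(-5) = s - 5*s = -4*s)
N(A) = -4/3 (N(A) = -4*1/3 = -4/3)
(-96 + N(-6))*(-sqrt(-32 + 30)) = (-96 - 4/3)*(-sqrt(-32 + 30)) = -(-292)*sqrt(-2)/3 = -(-292)*I*sqrt(2)/3 = 292*I*sqrt(2)/3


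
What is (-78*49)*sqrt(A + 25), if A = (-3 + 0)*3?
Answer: -15288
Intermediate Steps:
A = -9 (A = -3*3 = -9)
(-78*49)*sqrt(A + 25) = (-78*49)*sqrt(-9 + 25) = -3822*sqrt(16) = -3822*4 = -15288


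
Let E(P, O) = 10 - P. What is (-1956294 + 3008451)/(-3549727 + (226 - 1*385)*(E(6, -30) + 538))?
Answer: -1052157/3635905 ≈ -0.28938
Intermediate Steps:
(-1956294 + 3008451)/(-3549727 + (226 - 1*385)*(E(6, -30) + 538)) = (-1956294 + 3008451)/(-3549727 + (226 - 1*385)*((10 - 1*6) + 538)) = 1052157/(-3549727 + (226 - 385)*((10 - 6) + 538)) = 1052157/(-3549727 - 159*(4 + 538)) = 1052157/(-3549727 - 159*542) = 1052157/(-3549727 - 86178) = 1052157/(-3635905) = 1052157*(-1/3635905) = -1052157/3635905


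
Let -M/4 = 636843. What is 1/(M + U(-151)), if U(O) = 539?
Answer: -1/2546833 ≈ -3.9264e-7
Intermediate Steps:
M = -2547372 (M = -4*636843 = -2547372)
1/(M + U(-151)) = 1/(-2547372 + 539) = 1/(-2546833) = -1/2546833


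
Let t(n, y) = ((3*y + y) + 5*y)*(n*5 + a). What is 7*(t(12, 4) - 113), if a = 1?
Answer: 14581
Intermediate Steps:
t(n, y) = 9*y*(1 + 5*n) (t(n, y) = ((3*y + y) + 5*y)*(n*5 + 1) = (4*y + 5*y)*(5*n + 1) = (9*y)*(1 + 5*n) = 9*y*(1 + 5*n))
7*(t(12, 4) - 113) = 7*(9*4*(1 + 5*12) - 113) = 7*(9*4*(1 + 60) - 113) = 7*(9*4*61 - 113) = 7*(2196 - 113) = 7*2083 = 14581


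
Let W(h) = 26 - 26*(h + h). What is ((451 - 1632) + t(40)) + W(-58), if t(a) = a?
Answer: 1901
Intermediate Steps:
W(h) = 26 - 52*h (W(h) = 26 - 26*2*h = 26 - 52*h)
((451 - 1632) + t(40)) + W(-58) = ((451 - 1632) + 40) + (26 - 52*(-58)) = (-1181 + 40) + (26 + 3016) = -1141 + 3042 = 1901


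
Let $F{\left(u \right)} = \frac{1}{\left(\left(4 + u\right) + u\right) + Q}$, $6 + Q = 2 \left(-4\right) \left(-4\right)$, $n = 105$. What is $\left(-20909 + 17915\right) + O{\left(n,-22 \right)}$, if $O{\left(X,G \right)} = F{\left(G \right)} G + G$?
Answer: $- \frac{21101}{7} \approx -3014.4$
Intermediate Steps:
$Q = 26$ ($Q = -6 + 2 \left(-4\right) \left(-4\right) = -6 - -32 = -6 + 32 = 26$)
$F{\left(u \right)} = \frac{1}{30 + 2 u}$ ($F{\left(u \right)} = \frac{1}{\left(\left(4 + u\right) + u\right) + 26} = \frac{1}{\left(4 + 2 u\right) + 26} = \frac{1}{30 + 2 u}$)
$O{\left(X,G \right)} = G + \frac{G}{2 \left(15 + G\right)}$ ($O{\left(X,G \right)} = \frac{1}{2 \left(15 + G\right)} G + G = \frac{G}{2 \left(15 + G\right)} + G = G + \frac{G}{2 \left(15 + G\right)}$)
$\left(-20909 + 17915\right) + O{\left(n,-22 \right)} = \left(-20909 + 17915\right) + \frac{1}{2} \left(-22\right) \frac{1}{15 - 22} \left(31 + 2 \left(-22\right)\right) = -2994 + \frac{1}{2} \left(-22\right) \frac{1}{-7} \left(31 - 44\right) = -2994 + \frac{1}{2} \left(-22\right) \left(- \frac{1}{7}\right) \left(-13\right) = -2994 - \frac{143}{7} = - \frac{21101}{7}$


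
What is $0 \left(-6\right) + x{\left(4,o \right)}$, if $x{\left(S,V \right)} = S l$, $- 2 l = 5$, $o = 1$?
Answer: $-10$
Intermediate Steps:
$l = - \frac{5}{2}$ ($l = \left(- \frac{1}{2}\right) 5 = - \frac{5}{2} \approx -2.5$)
$x{\left(S,V \right)} = - \frac{5 S}{2}$ ($x{\left(S,V \right)} = S \left(- \frac{5}{2}\right) = - \frac{5 S}{2}$)
$0 \left(-6\right) + x{\left(4,o \right)} = 0 \left(-6\right) - 10 = 0 - 10 = -10$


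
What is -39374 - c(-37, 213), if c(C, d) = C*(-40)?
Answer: -40854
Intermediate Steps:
c(C, d) = -40*C
-39374 - c(-37, 213) = -39374 - (-40)*(-37) = -39374 - 1*1480 = -39374 - 1480 = -40854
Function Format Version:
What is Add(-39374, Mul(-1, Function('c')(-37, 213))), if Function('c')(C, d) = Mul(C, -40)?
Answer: -40854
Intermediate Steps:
Function('c')(C, d) = Mul(-40, C)
Add(-39374, Mul(-1, Function('c')(-37, 213))) = Add(-39374, Mul(-1, Mul(-40, -37))) = Add(-39374, Mul(-1, 1480)) = Add(-39374, -1480) = -40854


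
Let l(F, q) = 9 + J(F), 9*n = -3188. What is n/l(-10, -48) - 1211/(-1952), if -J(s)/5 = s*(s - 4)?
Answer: 13754185/12139488 ≈ 1.1330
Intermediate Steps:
J(s) = -5*s*(-4 + s) (J(s) = -5*s*(s - 4) = -5*s*(-4 + s))
n = -3188/9 (n = (1/9)*(-3188) = -3188/9 ≈ -354.22)
l(F, q) = 9 + 5*F*(4 - F)
n/l(-10, -48) - 1211/(-1952) = -3188/(9*(9 - 5*(-10)*(-4 - 10))) - 1211/(-1952) = -3188/(9*(9 - 5*(-10)*(-14))) - 1211*(-1/1952) = -3188/(9*(9 - 700)) + 1211/1952 = -3188/9/(-691) + 1211/1952 = -3188/9*(-1/691) + 1211/1952 = 3188/6219 + 1211/1952 = 13754185/12139488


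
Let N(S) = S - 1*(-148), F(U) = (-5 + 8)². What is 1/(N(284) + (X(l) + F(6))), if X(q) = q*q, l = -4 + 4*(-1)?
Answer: 1/505 ≈ 0.0019802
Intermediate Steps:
l = -8 (l = -4 - 4 = -8)
X(q) = q²
F(U) = 9 (F(U) = 3² = 9)
N(S) = 148 + S (N(S) = S + 148 = 148 + S)
1/(N(284) + (X(l) + F(6))) = 1/((148 + 284) + ((-8)² + 9)) = 1/(432 + (64 + 9)) = 1/(432 + 73) = 1/505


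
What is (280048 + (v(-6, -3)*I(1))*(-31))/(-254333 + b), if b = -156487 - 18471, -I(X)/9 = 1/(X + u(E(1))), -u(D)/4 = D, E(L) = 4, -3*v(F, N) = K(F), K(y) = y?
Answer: -1400054/2146455 ≈ -0.65226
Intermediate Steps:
v(F, N) = -F/3
u(D) = -4*D
I(X) = -9/(-16 + X) (I(X) = -9/(X - 4*4) = -9/(X - 16) = -9/(-16 + X))
b = -174958
(280048 + (v(-6, -3)*I(1))*(-31))/(-254333 + b) = (280048 + ((-⅓*(-6))*(-9/(-16 + 1)))*(-31))/(-254333 - 174958) = (280048 + (2*(-9/(-15)))*(-31))/(-429291) = (280048 + (2*(-9*(-1/15)))*(-31))*(-1/429291) = (280048 + (2*(⅗))*(-31))*(-1/429291) = (280048 + (6/5)*(-31))*(-1/429291) = (280048 - 186/5)*(-1/429291) = (1400054/5)*(-1/429291) = -1400054/2146455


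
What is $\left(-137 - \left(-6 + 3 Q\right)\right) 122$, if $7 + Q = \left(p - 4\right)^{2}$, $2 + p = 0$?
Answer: $-26596$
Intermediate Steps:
$p = -2$ ($p = -2 + 0 = -2$)
$Q = 29$ ($Q = -7 + \left(-2 - 4\right)^{2} = -7 + \left(-6\right)^{2} = -7 + 36 = 29$)
$\left(-137 - \left(-6 + 3 Q\right)\right) 122 = \left(-137 + \left(\left(-3\right) 29 + 6\right)\right) 122 = \left(-137 + \left(-87 + 6\right)\right) 122 = \left(-137 - 81\right) 122 = \left(-218\right) 122 = -26596$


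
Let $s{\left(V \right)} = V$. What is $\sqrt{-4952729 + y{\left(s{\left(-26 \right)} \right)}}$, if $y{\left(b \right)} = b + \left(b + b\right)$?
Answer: $i \sqrt{4952807} \approx 2225.5 i$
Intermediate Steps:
$y{\left(b \right)} = 3 b$ ($y{\left(b \right)} = b + 2 b = 3 b$)
$\sqrt{-4952729 + y{\left(s{\left(-26 \right)} \right)}} = \sqrt{-4952729 + 3 \left(-26\right)} = \sqrt{-4952729 - 78} = \sqrt{-4952807} = i \sqrt{4952807}$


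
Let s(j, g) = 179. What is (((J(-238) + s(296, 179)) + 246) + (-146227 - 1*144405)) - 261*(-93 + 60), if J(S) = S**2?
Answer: -224950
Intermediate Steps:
(((J(-238) + s(296, 179)) + 246) + (-146227 - 1*144405)) - 261*(-93 + 60) = ((((-238)**2 + 179) + 246) + (-146227 - 1*144405)) - 261*(-93 + 60) = (((56644 + 179) + 246) + (-146227 - 144405)) - 261*(-33) = ((56823 + 246) - 290632) + 8613 = (57069 - 290632) + 8613 = -233563 + 8613 = -224950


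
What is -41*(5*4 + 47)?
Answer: -2747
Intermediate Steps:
-41*(5*4 + 47) = -41*(20 + 47) = -41*67 = -2747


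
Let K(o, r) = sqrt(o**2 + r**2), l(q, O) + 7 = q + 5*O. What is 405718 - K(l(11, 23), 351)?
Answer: 405718 - sqrt(137362) ≈ 4.0535e+5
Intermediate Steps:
l(q, O) = -7 + q + 5*O (l(q, O) = -7 + (q + 5*O) = -7 + q + 5*O)
405718 - K(l(11, 23), 351) = 405718 - sqrt((-7 + 11 + 5*23)**2 + 351**2) = 405718 - sqrt((-7 + 11 + 115)**2 + 123201) = 405718 - sqrt(119**2 + 123201) = 405718 - sqrt(14161 + 123201) = 405718 - sqrt(137362)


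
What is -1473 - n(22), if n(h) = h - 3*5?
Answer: -1480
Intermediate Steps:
n(h) = -15 + h (n(h) = h - 15 = -15 + h)
-1473 - n(22) = -1473 - (-15 + 22) = -1473 - 1*7 = -1473 - 7 = -1480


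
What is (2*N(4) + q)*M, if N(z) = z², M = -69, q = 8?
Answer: -2760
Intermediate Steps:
(2*N(4) + q)*M = (2*4² + 8)*(-69) = (2*16 + 8)*(-69) = (32 + 8)*(-69) = 40*(-69) = -2760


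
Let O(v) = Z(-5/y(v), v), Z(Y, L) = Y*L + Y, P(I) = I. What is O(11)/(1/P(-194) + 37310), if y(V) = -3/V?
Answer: 42680/7238139 ≈ 0.0058965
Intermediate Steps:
Z(Y, L) = Y + L*Y (Z(Y, L) = L*Y + Y = Y + L*Y)
O(v) = 5*v*(1 + v)/3 (O(v) = (-5*(-v/3))*(1 + v) = (-(-5)*v/3)*(1 + v) = (5*v/3)*(1 + v) = 5*v*(1 + v)/3)
O(11)/(1/P(-194) + 37310) = ((5/3)*11*(1 + 11))/(1/(-194) + 37310) = ((5/3)*11*12)/(-1/194 + 37310) = 220/(7238139/194) = 220*(194/7238139) = 42680/7238139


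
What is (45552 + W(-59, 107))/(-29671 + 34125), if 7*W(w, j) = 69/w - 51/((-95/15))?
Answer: 178727130/17475269 ≈ 10.227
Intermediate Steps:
W(w, j) = 153/133 + 69/(7*w) (W(w, j) = (69/w - 51/((-95/15)))/7 = (69/w - 51/((-95*1/15)))/7 = (69/w - 51/(-19/3))/7 = (69/w - 51*(-3/19))/7 = (69/w + 153/19)/7 = (153/19 + 69/w)/7 = 153/133 + 69/(7*w))
(45552 + W(-59, 107))/(-29671 + 34125) = (45552 + (3/133)*(437 + 51*(-59))/(-59))/(-29671 + 34125) = (45552 + (3/133)*(-1/59)*(437 - 3009))/4454 = (45552 + (3/133)*(-1/59)*(-2572))*(1/4454) = (45552 + 7716/7847)*(1/4454) = (357454260/7847)*(1/4454) = 178727130/17475269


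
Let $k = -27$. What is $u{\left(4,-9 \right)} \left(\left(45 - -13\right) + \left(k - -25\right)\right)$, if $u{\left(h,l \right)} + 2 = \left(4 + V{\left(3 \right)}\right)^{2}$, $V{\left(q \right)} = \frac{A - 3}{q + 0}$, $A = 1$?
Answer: $\frac{4592}{9} \approx 510.22$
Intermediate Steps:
$V{\left(q \right)} = - \frac{2}{q}$ ($V{\left(q \right)} = \frac{1 - 3}{q + 0} = - \frac{2}{q}$)
$u{\left(h,l \right)} = \frac{82}{9}$ ($u{\left(h,l \right)} = -2 + \left(4 - \frac{2}{3}\right)^{2} = -2 + \left(\frac{10}{3}\right)^{2} = -2 + \frac{100}{9} = \frac{82}{9}$)
$u{\left(4,-9 \right)} \left(\left(45 - -13\right) + \left(k - -25\right)\right) = \frac{82 \left(\left(45 - -13\right) - 2\right)}{9} = \frac{82 \left(\left(45 + 13\right) + \left(-27 + 25\right)\right)}{9} = \frac{82 \left(58 - 2\right)}{9} = \frac{82}{9} \cdot 56 = \frac{4592}{9}$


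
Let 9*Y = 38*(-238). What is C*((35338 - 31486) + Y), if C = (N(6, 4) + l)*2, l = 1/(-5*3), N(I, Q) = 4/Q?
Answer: 717472/135 ≈ 5314.6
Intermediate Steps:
l = -1/15 (l = -⅕*⅓ = -1/15 ≈ -0.066667)
Y = -9044/9 (Y = (38*(-238))/9 = (⅑)*(-9044) = -9044/9 ≈ -1004.9)
C = 28/15 (C = (4/4 - 1/15)*2 = (4*(¼) - 1/15)*2 = (1 - 1/15)*2 = (14/15)*2 = 28/15 ≈ 1.8667)
C*((35338 - 31486) + Y) = 28*((35338 - 31486) - 9044/9)/15 = 28*(3852 - 9044/9)/15 = (28/15)*(25624/9) = 717472/135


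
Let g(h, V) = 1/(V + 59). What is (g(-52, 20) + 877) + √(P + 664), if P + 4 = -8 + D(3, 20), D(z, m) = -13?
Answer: 69284/79 + 3*√71 ≈ 902.29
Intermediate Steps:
g(h, V) = 1/(59 + V)
P = -25 (P = -4 + (-8 - 13) = -4 - 21 = -25)
(g(-52, 20) + 877) + √(P + 664) = (1/(59 + 20) + 877) + √(-25 + 664) = (1/79 + 877) + √639 = (1/79 + 877) + 3*√71 = 69284/79 + 3*√71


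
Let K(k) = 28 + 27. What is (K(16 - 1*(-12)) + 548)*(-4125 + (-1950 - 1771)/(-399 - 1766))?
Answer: -5382923112/2165 ≈ -2.4863e+6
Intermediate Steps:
K(k) = 55
(K(16 - 1*(-12)) + 548)*(-4125 + (-1950 - 1771)/(-399 - 1766)) = (55 + 548)*(-4125 + (-1950 - 1771)/(-399 - 1766)) = 603*(-4125 - 3721/(-2165)) = 603*(-4125 - 3721*(-1/2165)) = 603*(-4125 + 3721/2165) = 603*(-8926904/2165) = -5382923112/2165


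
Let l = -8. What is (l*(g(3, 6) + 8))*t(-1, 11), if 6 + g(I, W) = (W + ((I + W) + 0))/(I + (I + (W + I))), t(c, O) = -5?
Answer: 120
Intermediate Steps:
g(I, W) = -6 + (I + 2*W)/(W + 3*I) (g(I, W) = -6 + (W + ((I + W) + 0))/(I + (I + (W + I))) = -6 + (W + (I + W))/(I + (I + (I + W))) = -6 + (I + 2*W)/(I + (W + 2*I)) = -6 + (I + 2*W)/(W + 3*I))
(l*(g(3, 6) + 8))*t(-1, 11) = -8*((-17*3 - 4*6)/(6 + 3*3) + 8)*(-5) = -8*((-51 - 24)/(6 + 9) + 8)*(-5) = -8*(-75/15 + 8)*(-5) = -8*((1/15)*(-75) + 8)*(-5) = -8*(-5 + 8)*(-5) = -8*3*(-5) = -24*(-5) = 120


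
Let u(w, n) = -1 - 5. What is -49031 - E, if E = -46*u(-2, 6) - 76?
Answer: -49231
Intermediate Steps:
u(w, n) = -6
E = 200 (E = -46*(-6) - 76 = 276 - 76 = 200)
-49031 - E = -49031 - 1*200 = -49031 - 200 = -49231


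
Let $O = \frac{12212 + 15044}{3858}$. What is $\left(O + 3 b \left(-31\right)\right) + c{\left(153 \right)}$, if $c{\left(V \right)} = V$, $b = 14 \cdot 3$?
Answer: $- \frac{7225909}{1929} \approx -3745.9$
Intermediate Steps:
$b = 42$
$O = \frac{13628}{1929}$ ($O = 27256 \cdot \frac{1}{3858} = \frac{13628}{1929} \approx 7.0648$)
$\left(O + 3 b \left(-31\right)\right) + c{\left(153 \right)} = \left(\frac{13628}{1929} + 3 \cdot 42 \left(-31\right)\right) + 153 = \left(\frac{13628}{1929} + 126 \left(-31\right)\right) + 153 = \left(\frac{13628}{1929} - 3906\right) + 153 = - \frac{7521046}{1929} + 153 = - \frac{7225909}{1929}$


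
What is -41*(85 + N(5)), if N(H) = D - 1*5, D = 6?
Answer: -3526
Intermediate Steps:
N(H) = 1 (N(H) = 6 - 1*5 = 6 - 5 = 1)
-41*(85 + N(5)) = -41*(85 + 1) = -41*86 = -3526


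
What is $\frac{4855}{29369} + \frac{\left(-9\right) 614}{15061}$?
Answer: $- \frac{89171939}{442326509} \approx -0.2016$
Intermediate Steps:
$\frac{4855}{29369} + \frac{\left(-9\right) 614}{15061} = 4855 \cdot \frac{1}{29369} - \frac{5526}{15061} = \frac{4855}{29369} - \frac{5526}{15061} = - \frac{89171939}{442326509}$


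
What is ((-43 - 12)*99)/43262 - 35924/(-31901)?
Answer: 1380443143/1380101062 ≈ 1.0002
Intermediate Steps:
((-43 - 12)*99)/43262 - 35924/(-31901) = -55*99*(1/43262) - 35924*(-1/31901) = -5445*1/43262 + 35924/31901 = -5445/43262 + 35924/31901 = 1380443143/1380101062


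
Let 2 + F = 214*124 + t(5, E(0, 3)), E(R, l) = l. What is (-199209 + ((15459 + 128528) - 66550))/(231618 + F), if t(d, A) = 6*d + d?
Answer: -121772/258187 ≈ -0.47164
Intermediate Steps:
t(d, A) = 7*d
F = 26569 (F = -2 + (214*124 + 7*5) = -2 + (26536 + 35) = -2 + 26571 = 26569)
(-199209 + ((15459 + 128528) - 66550))/(231618 + F) = (-199209 + ((15459 + 128528) - 66550))/(231618 + 26569) = (-199209 + (143987 - 66550))/258187 = (-199209 + 77437)*(1/258187) = -121772*1/258187 = -121772/258187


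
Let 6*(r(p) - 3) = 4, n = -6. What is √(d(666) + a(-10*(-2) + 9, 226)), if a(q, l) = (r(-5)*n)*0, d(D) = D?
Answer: 3*√74 ≈ 25.807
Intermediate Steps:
r(p) = 11/3 (r(p) = 3 + (⅙)*4 = 3 + ⅔ = 11/3)
a(q, l) = 0 (a(q, l) = ((11/3)*(-6))*0 = -22*0 = 0)
√(d(666) + a(-10*(-2) + 9, 226)) = √(666 + 0) = √666 = 3*√74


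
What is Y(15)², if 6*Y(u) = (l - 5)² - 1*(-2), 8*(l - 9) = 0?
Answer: 9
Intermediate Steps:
l = 9 (l = 9 + (⅛)*0 = 9 + 0 = 9)
Y(u) = 3 (Y(u) = ((9 - 5)² - 1*(-2))/6 = (4² + 2)/6 = (16 + 2)/6 = (⅙)*18 = 3)
Y(15)² = 3² = 9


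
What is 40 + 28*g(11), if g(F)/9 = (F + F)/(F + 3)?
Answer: 436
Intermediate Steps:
g(F) = 18*F/(3 + F) (g(F) = 9*((F + F)/(F + 3)) = 9*((2*F)/(3 + F)) = 9*(2*F/(3 + F)) = 18*F/(3 + F))
40 + 28*g(11) = 40 + 28*(18*11/(3 + 11)) = 40 + 28*(18*11/14) = 40 + 28*(18*11*(1/14)) = 40 + 28*(99/7) = 40 + 396 = 436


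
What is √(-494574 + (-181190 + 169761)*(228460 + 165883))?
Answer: I*√4507440721 ≈ 67138.0*I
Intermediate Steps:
√(-494574 + (-181190 + 169761)*(228460 + 165883)) = √(-494574 - 11429*394343) = √(-494574 - 4506946147) = √(-4507440721) = I*√4507440721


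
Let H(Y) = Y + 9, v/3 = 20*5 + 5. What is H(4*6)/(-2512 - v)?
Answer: -3/257 ≈ -0.011673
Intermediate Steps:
v = 315 (v = 3*(20*5 + 5) = 3*(100 + 5) = 3*105 = 315)
H(Y) = 9 + Y
H(4*6)/(-2512 - v) = (9 + 4*6)/(-2512 - 1*315) = (9 + 24)/(-2512 - 315) = 33/(-2827) = 33*(-1/2827) = -3/257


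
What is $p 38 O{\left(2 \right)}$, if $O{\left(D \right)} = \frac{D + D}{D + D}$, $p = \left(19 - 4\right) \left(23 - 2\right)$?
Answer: $11970$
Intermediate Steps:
$p = 315$ ($p = 15 \cdot 21 = 315$)
$O{\left(D \right)} = 1$ ($O{\left(D \right)} = \frac{2 D}{2 D} = 2 D \frac{1}{2 D} = 1$)
$p 38 O{\left(2 \right)} = 315 \cdot 38 \cdot 1 = 11970 \cdot 1 = 11970$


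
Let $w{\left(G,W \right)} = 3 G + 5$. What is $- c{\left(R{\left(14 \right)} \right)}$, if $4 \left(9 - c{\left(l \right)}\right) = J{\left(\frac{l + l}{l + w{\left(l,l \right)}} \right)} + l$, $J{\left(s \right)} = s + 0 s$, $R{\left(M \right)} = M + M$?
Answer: $- \frac{220}{117} \approx -1.8803$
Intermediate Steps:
$R{\left(M \right)} = 2 M$
$w{\left(G,W \right)} = 5 + 3 G$
$J{\left(s \right)} = s$ ($J{\left(s \right)} = s + 0 = s$)
$c{\left(l \right)} = 9 - \frac{l}{4} - \frac{l}{2 \left(5 + 4 l\right)}$ ($c{\left(l \right)} = 9 - \frac{\frac{l + l}{l + \left(5 + 3 l\right)} + l}{4} = 9 - \frac{\frac{2 l}{5 + 4 l} + l}{4} = 9 - \frac{l + \frac{2 l}{5 + 4 l}}{4} = 9 - \left(\frac{l}{4} + \frac{l}{2 \left(5 + 4 l\right)}\right) = 9 - \frac{l}{4} - \frac{l}{2 \left(5 + 4 l\right)}$)
$- c{\left(R{\left(14 \right)} \right)} = - \frac{180 - 4 \left(2 \cdot 14\right)^{2} + 137 \cdot 2 \cdot 14}{4 \left(5 + 4 \cdot 2 \cdot 14\right)} = - \frac{180 - 4 \cdot 28^{2} + 137 \cdot 28}{4 \left(5 + 4 \cdot 28\right)} = - \frac{180 - 3136 + 3836}{4 \left(5 + 112\right)} = - \frac{180 - 3136 + 3836}{4 \cdot 117} = - \frac{880}{4 \cdot 117} = \left(-1\right) \frac{220}{117} = - \frac{220}{117}$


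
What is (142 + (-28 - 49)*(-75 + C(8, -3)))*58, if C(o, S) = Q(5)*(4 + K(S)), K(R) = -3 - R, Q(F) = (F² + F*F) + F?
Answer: -639334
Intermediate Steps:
Q(F) = F + 2*F² (Q(F) = (F² + F²) + F = 2*F² + F = F + 2*F²)
C(o, S) = 55 - 55*S (C(o, S) = (5*(1 + 2*5))*(4 + (-3 - S)) = (5*(1 + 10))*(1 - S) = (5*11)*(1 - S) = 55*(1 - S) = 55 - 55*S)
(142 + (-28 - 49)*(-75 + C(8, -3)))*58 = (142 + (-28 - 49)*(-75 + (55 - 55*(-3))))*58 = (142 - 77*(-75 + (55 + 165)))*58 = (142 - 77*(-75 + 220))*58 = (142 - 77*145)*58 = (142 - 11165)*58 = -11023*58 = -639334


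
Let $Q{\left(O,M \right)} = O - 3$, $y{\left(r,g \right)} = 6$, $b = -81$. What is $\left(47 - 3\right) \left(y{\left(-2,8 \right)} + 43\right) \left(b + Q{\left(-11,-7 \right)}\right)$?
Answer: $-204820$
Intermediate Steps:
$Q{\left(O,M \right)} = -3 + O$
$\left(47 - 3\right) \left(y{\left(-2,8 \right)} + 43\right) \left(b + Q{\left(-11,-7 \right)}\right) = \left(47 - 3\right) \left(6 + 43\right) \left(-81 - 14\right) = 44 \cdot 49 \left(-81 - 14\right) = 2156 \left(-95\right) = -204820$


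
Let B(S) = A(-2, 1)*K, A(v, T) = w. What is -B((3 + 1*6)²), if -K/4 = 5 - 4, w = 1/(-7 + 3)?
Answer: -1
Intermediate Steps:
w = -¼ (w = 1/(-4) = -¼ ≈ -0.25000)
A(v, T) = -¼
K = -4 (K = -4*(5 - 4) = -4*1 = -4)
B(S) = 1 (B(S) = -¼*(-4) = 1)
-B((3 + 1*6)²) = -1*1 = -1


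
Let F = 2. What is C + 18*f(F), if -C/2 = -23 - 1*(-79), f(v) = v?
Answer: -76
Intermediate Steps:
C = -112 (C = -2*(-23 - 1*(-79)) = -2*(-23 + 79) = -2*56 = -112)
C + 18*f(F) = -112 + 18*2 = -112 + 36 = -76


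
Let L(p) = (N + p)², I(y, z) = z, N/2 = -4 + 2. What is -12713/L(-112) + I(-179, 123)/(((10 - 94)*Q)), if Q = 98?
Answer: -4429521/4615408 ≈ -0.95972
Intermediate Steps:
N = -4 (N = 2*(-4 + 2) = 2*(-2) = -4)
L(p) = (-4 + p)²
-12713/L(-112) + I(-179, 123)/(((10 - 94)*Q)) = -12713/(-4 - 112)² + 123/(((10 - 94)*98)) = -12713/((-116)²) + 123/((-84*98)) = -12713/13456 + 123/(-8232) = -12713*1/13456 + 123*(-1/8232) = -12713/13456 - 41/2744 = -4429521/4615408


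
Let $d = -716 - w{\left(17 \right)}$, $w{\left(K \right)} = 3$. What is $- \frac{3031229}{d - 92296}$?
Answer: $\frac{57193}{1755} \approx 32.589$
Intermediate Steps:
$d = -719$ ($d = -716 - 3 = -719$)
$- \frac{3031229}{d - 92296} = - \frac{3031229}{-719 - 92296} = - \frac{3031229}{-93015} = \left(-3031229\right) \left(- \frac{1}{93015}\right) = \frac{57193}{1755}$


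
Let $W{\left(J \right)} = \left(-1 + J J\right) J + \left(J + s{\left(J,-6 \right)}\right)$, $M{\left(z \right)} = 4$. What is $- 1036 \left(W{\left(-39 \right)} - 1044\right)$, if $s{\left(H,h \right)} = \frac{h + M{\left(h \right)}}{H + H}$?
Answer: $\frac{2438905616}{39} \approx 6.2536 \cdot 10^{7}$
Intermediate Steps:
$s{\left(H,h \right)} = \frac{4 + h}{2 H}$ ($s{\left(H,h \right)} = \frac{h + 4}{H + H} = \frac{4 + h}{2 H}$)
$W{\left(J \right)} = J - \frac{1}{J} + J \left(-1 + J^{2}\right)$ ($W{\left(J \right)} = \left(-1 + J J\right) J + \left(J + \frac{4 - 6}{2 J}\right) = \left(-1 + J^{2}\right) J + \left(J + \frac{1}{2} \frac{1}{J} \left(-2\right)\right) = J \left(-1 + J^{2}\right) + \left(J - \frac{1}{J}\right) = J - \frac{1}{J} + J \left(-1 + J^{2}\right)$)
$- 1036 \left(W{\left(-39 \right)} - 1044\right) = - 1036 \left(\frac{-1 + \left(-39\right)^{4}}{-39} - 1044\right) = - 1036 \left(- \frac{-1 + 2313441}{39} - 1044\right) = - 1036 \left(\left(- \frac{1}{39}\right) 2313440 - 1044\right) = - 1036 \left(- \frac{2313440}{39} - 1044\right) = \left(-1036\right) \left(- \frac{2354156}{39}\right) = \frac{2438905616}{39}$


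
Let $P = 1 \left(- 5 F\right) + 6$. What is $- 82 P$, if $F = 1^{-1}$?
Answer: $-82$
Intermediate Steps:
$F = 1$
$P = 1$ ($P = 1 \left(\left(-5\right) 1\right) + 6 = 1 \left(-5\right) + 6 = -5 + 6 = 1$)
$- 82 P = \left(-82\right) 1 = -82$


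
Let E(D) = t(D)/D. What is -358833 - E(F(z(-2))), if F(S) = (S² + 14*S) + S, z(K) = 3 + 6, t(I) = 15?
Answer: -25835981/72 ≈ -3.5883e+5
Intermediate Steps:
z(K) = 9
F(S) = S² + 15*S
E(D) = 15/D
-358833 - E(F(z(-2))) = -358833 - 15/(9*(15 + 9)) = -358833 - 15/(9*24) = -358833 - 15/216 = -358833 - 1*5/72 = -358833 - 5/72 = -25835981/72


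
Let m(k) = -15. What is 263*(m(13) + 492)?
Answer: 125451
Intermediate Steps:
263*(m(13) + 492) = 263*(-15 + 492) = 263*477 = 125451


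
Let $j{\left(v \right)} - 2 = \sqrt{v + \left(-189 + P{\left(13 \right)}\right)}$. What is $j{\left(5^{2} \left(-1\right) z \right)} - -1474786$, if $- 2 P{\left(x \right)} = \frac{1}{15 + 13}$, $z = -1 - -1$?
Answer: $1474788 + \frac{i \sqrt{148190}}{28} \approx 1.4748 \cdot 10^{6} + 13.748 i$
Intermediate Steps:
$z = 0$ ($z = -1 + 1 = 0$)
$P{\left(x \right)} = - \frac{1}{56}$ ($P{\left(x \right)} = - \frac{1}{2 \left(15 + 13\right)} = - \frac{1}{2 \cdot 28} = \left(- \frac{1}{2}\right) \frac{1}{28} = - \frac{1}{56}$)
$j{\left(v \right)} = 2 + \sqrt{- \frac{10585}{56} + v}$ ($j{\left(v \right)} = 2 + \sqrt{v - \frac{10585}{56}} = 2 + \sqrt{- \frac{10585}{56} + v}$)
$j{\left(5^{2} \left(-1\right) z \right)} - -1474786 = \left(2 + \frac{\sqrt{-148190 + 784 \cdot 5^{2} \left(-1\right) 0}}{28}\right) - -1474786 = \left(2 + \frac{\sqrt{-148190 + 784 \cdot 25 \left(-1\right) 0}}{28}\right) + 1474786 = \left(2 + \frac{\sqrt{-148190 + 784 \left(\left(-25\right) 0\right)}}{28}\right) + 1474786 = \left(2 + \frac{\sqrt{-148190 + 784 \cdot 0}}{28}\right) + 1474786 = \left(2 + \frac{\sqrt{-148190 + 0}}{28}\right) + 1474786 = \left(2 + \frac{\sqrt{-148190}}{28}\right) + 1474786 = \left(2 + \frac{i \sqrt{148190}}{28}\right) + 1474786 = 1474788 + \frac{i \sqrt{148190}}{28}$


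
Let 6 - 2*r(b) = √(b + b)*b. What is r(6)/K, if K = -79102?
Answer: -3/79102 + 3*√3/39551 ≈ 9.3453e-5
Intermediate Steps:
r(b) = 3 - √2*b^(3/2)/2 (r(b) = 3 - √(b + b)*b/2 = 3 - √(2*b)*b/2 = 3 - √2*√b*b/2 = 3 - √2*b^(3/2)/2)
r(6)/K = (3 - √2*6^(3/2)/2)/(-79102) = (3 - √2*6*√6/2)*(-1/79102) = (3 - 6*√3)*(-1/79102) = -3/79102 + 3*√3/39551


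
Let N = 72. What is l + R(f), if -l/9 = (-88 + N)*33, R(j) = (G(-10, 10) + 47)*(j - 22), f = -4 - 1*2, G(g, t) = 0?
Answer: 3436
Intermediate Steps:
f = -6 (f = -4 - 2 = -6)
R(j) = -1034 + 47*j (R(j) = (0 + 47)*(j - 22) = 47*(-22 + j) = -1034 + 47*j)
l = 4752 (l = -9*(-88 + 72)*33 = -(-144)*33 = -9*(-528) = 4752)
l + R(f) = 4752 + (-1034 + 47*(-6)) = 4752 + (-1034 - 282) = 4752 - 1316 = 3436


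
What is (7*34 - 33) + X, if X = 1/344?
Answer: 70521/344 ≈ 205.00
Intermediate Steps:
X = 1/344 ≈ 0.0029070
(7*34 - 33) + X = (7*34 - 33) + 1/344 = (238 - 33) + 1/344 = 205 + 1/344 = 70521/344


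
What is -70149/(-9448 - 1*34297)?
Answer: 70149/43745 ≈ 1.6036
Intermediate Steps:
-70149/(-9448 - 1*34297) = -70149/(-9448 - 34297) = -70149/(-43745) = -70149*(-1/43745) = 70149/43745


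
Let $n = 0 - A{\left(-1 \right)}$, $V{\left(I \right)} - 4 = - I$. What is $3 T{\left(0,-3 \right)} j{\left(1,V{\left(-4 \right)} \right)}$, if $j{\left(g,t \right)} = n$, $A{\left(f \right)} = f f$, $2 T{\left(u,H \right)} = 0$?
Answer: $0$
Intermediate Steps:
$T{\left(u,H \right)} = 0$ ($T{\left(u,H \right)} = \frac{1}{2} \cdot 0 = 0$)
$A{\left(f \right)} = f^{2}$
$V{\left(I \right)} = 4 - I$
$n = -1$ ($n = 0 - \left(-1\right)^{2} = 0 - 1 = -1$)
$j{\left(g,t \right)} = -1$
$3 T{\left(0,-3 \right)} j{\left(1,V{\left(-4 \right)} \right)} = 3 \cdot 0 \left(-1\right) = 0 \left(-1\right) = 0$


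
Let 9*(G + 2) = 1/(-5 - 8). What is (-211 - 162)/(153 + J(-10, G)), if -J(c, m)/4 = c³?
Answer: -373/4153 ≈ -0.089815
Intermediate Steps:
G = -235/117 (G = -2 + 1/(9*(-5 - 8)) = -2 + (⅑)/(-13) = -2 + (⅑)*(-1/13) = -2 - 1/117 = -235/117 ≈ -2.0085)
J(c, m) = -4*c³
(-211 - 162)/(153 + J(-10, G)) = (-211 - 162)/(153 - 4*(-10)³) = -373/(153 - 4*(-1000)) = -373/(153 + 4000) = -373/4153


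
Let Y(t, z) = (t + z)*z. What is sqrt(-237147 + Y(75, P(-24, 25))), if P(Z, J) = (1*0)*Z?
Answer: I*sqrt(237147) ≈ 486.98*I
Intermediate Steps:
P(Z, J) = 0 (P(Z, J) = 0*Z = 0)
Y(t, z) = z*(t + z)
sqrt(-237147 + Y(75, P(-24, 25))) = sqrt(-237147 + 0*(75 + 0)) = sqrt(-237147 + 0*75) = sqrt(-237147 + 0) = sqrt(-237147) = I*sqrt(237147)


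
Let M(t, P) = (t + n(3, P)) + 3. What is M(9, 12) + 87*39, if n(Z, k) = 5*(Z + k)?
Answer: 3480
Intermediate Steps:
n(Z, k) = 5*Z + 5*k
M(t, P) = 18 + t + 5*P (M(t, P) = (t + (5*3 + 5*P)) + 3 = (t + (15 + 5*P)) + 3 = (15 + t + 5*P) + 3 = 18 + t + 5*P)
M(9, 12) + 87*39 = (18 + 9 + 5*12) + 87*39 = (18 + 9 + 60) + 3393 = 87 + 3393 = 3480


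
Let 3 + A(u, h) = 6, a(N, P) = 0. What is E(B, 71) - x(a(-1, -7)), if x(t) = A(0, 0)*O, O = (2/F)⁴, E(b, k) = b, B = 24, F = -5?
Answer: 14952/625 ≈ 23.923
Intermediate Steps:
A(u, h) = 3 (A(u, h) = -3 + 6 = 3)
O = 16/625 (O = (2/(-5))⁴ = (2*(-⅕))⁴ = (-⅖)⁴ = 16/625 ≈ 0.025600)
x(t) = 48/625 (x(t) = 3*(16/625) = 48/625)
E(B, 71) - x(a(-1, -7)) = 24 - 1*48/625 = 24 - 48/625 = 14952/625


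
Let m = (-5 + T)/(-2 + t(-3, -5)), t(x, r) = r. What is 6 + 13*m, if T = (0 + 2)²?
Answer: 55/7 ≈ 7.8571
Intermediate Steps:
T = 4 (T = 2² = 4)
m = ⅐ (m = (-5 + 4)/(-2 - 5) = -1/(-7) = -1*(-⅐) = ⅐ ≈ 0.14286)
6 + 13*m = 6 + 13*(⅐) = 6 + 13/7 = 55/7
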